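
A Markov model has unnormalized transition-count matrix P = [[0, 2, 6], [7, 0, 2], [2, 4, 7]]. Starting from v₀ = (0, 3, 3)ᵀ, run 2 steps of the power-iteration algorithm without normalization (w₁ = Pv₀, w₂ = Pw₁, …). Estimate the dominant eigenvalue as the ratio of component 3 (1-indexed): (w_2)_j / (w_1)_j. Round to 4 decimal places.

w1 = Pv₀ = (0·0 + 2·3 + 6·3; 7·0 + 0·3 + 2·3; 2·0 + 4·3 + 7·3) = (24, 6, 33)
w2 = Pw1 = (0·24 + 2·6 + 6·33; 7·24 + 0·6 + 2·33; 2·24 + 4·6 + 7·33) = (210, 234, 303)
Ratio at component: 303 / 33 = 9.1818

λ ≈ 9.1818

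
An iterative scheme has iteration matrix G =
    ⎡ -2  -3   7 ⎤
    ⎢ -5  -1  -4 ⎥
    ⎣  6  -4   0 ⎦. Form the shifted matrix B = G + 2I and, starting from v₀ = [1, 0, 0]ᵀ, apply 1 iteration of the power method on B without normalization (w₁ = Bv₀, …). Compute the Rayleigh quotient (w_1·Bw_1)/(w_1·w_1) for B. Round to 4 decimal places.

B = G + 2I has rows (0, -3, 7); (-5, 1, -4); (6, -4, 2)
w1 = Bv₀ = (0, -5, 6)
Bw1 = (57, -29, 32)
w1·Bw1 = 337; w1·w1 = 61; μ ≈ 337/61 = 5.5246

μ ≈ 5.5246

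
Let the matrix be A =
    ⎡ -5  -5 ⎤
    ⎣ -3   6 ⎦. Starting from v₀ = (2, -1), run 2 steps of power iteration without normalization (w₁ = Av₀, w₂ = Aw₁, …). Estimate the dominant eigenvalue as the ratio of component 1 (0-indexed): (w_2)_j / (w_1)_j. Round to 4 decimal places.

w1 = Av₀ = ((-5)·2 + (-5)·(-1); (-3)·2 + 6·(-1)) = (-5, -12)
w2 = Aw1 = ((-5)·(-5) + (-5)·(-12); (-3)·(-5) + 6·(-12)) = (85, -57)
Ratio at component: -57 / -12 = 4.7500

4.7500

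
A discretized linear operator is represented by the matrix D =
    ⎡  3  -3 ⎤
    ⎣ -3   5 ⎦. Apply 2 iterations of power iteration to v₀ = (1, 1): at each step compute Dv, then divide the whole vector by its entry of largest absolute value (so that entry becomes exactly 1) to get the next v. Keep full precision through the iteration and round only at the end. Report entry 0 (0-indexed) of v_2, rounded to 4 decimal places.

Dv0 = (0.00000, 2.00000); divide by 2.00000 → v1 = (0.00000, 1.00000)
Dv1 = (-3.00000, 5.00000); divide by 5.00000 → v2 = (-0.60000, 1.00000)
Requested entry of v2: -6/10 = -0.6000

-0.6000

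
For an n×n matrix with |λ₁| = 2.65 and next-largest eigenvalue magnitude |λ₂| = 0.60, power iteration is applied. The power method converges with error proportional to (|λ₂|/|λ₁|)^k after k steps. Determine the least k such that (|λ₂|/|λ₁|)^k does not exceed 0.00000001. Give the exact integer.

13

|λ₂/λ₁| = 0.60/2.65 = 0.22642
Need k ≥ ln(0.00000001) / ln(0.22642) = -18.4207 / -1.4854 ≈ 12.401
Smallest integer k satisfying the bound: 13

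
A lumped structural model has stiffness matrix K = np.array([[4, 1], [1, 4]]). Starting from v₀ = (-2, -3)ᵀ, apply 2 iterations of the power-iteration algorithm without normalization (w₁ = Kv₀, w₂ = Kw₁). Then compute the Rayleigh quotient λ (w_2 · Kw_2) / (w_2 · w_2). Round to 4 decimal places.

w1 = Kv₀ = (4·(-2) + 1·(-3); 1·(-2) + 4·(-3)) = (-11, -14)
w2 = Kw1 = (4·(-11) + 1·(-14); 1·(-11) + 4·(-14)) = (-58, -67)
Kw2 = (-299, -326)
w2·Kw2 = (-58)·(-299) + (-67)·(-326) = 39184; w2·w2 = (-58)·(-58) + (-67)·(-67) = 7853
λ ≈ 39184/7853 = 4.9897

4.9897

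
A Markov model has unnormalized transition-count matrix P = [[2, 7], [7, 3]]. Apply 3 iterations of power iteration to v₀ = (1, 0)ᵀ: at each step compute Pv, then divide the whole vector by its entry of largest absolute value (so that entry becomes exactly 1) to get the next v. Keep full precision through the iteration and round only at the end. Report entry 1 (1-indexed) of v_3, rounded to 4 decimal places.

0.7374

Pv0 = (2.00000, 7.00000); divide by 7.00000 → v1 = (0.28571, 1.00000)
Pv1 = (7.57143, 5.00000); divide by 7.57143 → v2 = (1.00000, 0.66038)
Pv2 = (6.62264, 8.98113); divide by 8.98113 → v3 = (0.73739, 1.00000)
Requested entry of v3: 351/476 = 0.7374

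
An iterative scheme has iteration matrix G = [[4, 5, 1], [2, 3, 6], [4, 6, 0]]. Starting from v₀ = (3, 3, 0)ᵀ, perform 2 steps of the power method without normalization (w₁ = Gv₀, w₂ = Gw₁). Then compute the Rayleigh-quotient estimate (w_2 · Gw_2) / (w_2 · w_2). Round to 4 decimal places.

10.4964

w1 = Gv₀ = (4·3 + 5·3 + 1·0; 2·3 + 3·3 + 6·0; 4·3 + 6·3 + 0·0) = (27, 15, 30)
w2 = Gw1 = (4·27 + 5·15 + 1·30; 2·27 + 3·15 + 6·30; 4·27 + 6·15 + 0·30) = (213, 279, 198)
Gw2 = (2445, 2451, 2526)
w2·Gw2 = 213·2445 + 279·2451 + 198·2526 = 1704762; w2·w2 = 213·213 + 279·279 + 198·198 = 162414
λ ≈ 1704762/162414 = 10.4964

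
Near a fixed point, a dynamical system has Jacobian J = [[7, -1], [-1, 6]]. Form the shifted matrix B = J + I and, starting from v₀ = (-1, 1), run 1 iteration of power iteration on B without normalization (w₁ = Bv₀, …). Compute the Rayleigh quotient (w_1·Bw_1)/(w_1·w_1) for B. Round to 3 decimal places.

μ ≈ 8.552

B = J + I has rows (8, -1); (-1, 7)
w1 = Bv₀ = (-9, 8)
Bw1 = (-80, 65)
w1·Bw1 = 1240; w1·w1 = 145; μ ≈ 1240/145 = 8.552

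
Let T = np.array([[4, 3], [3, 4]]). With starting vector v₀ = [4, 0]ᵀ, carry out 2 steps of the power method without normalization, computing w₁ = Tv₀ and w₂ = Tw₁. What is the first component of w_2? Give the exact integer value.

w1 = Tv₀ = (4·4 + 3·0; 3·4 + 4·0) = (16, 12)
w2 = Tw1 = (4·16 + 3·12; 3·16 + 4·12) = (100, 96)
The requested component of w2 is 100.

100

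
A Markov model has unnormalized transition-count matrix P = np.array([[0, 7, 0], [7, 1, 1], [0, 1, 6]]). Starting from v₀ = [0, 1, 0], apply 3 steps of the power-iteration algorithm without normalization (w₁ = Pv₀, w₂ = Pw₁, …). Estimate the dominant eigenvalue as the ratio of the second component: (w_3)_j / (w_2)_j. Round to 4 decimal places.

2.0980

w1 = Pv₀ = (7, 1, 1)
w2 = Pw1 = (7, 51, 7)
w3 = Pw2 = (357, 107, 93)
Ratio at component: 107 / 51 = 2.0980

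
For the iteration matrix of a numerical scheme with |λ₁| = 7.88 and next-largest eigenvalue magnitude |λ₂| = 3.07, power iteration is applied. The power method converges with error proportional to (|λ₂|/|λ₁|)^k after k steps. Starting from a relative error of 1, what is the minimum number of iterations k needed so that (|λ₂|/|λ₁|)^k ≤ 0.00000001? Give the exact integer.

|λ₂/λ₁| = 3.07/7.88 = 0.38959
Need k ≥ ln(0.00000001) / ln(0.38959) = -18.4207 / -0.9427 ≈ 19.541
Smallest integer k satisfying the bound: 20

20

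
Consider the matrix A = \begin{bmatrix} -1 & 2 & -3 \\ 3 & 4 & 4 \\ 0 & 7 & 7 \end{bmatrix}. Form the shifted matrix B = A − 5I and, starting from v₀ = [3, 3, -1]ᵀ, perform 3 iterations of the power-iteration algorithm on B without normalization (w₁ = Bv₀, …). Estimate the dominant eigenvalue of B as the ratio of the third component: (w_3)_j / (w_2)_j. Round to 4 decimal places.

B = A − 5I has rows (-6, 2, -3); (3, -1, 4); (0, 7, 2)
w1 = Bv₀ = ((-6)·3 + 2·3 + (-3)·(-1); 3·3 + (-1)·3 + 4·(-1); 0·3 + 7·3 + 2·(-1)) = (-9, 2, 19)
w2 = Bw1 = ((-6)·(-9) + 2·2 + (-3)·19; 3·(-9) + (-1)·2 + 4·19; 0·(-9) + 7·2 + 2·19) = (1, 47, 52)
w3 = Bw2 = (-68, 164, 433)
Ratio: 433/52 = 8.3269

μ ≈ 8.3269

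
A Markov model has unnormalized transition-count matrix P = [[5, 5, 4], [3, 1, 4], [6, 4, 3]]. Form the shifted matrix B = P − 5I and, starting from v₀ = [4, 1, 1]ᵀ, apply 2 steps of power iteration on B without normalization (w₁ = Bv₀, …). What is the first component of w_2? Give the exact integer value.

B = P − 5I has rows (0, 5, 4); (3, -4, 4); (6, 4, -2)
w1 = Bv₀ = (9, 12, 26)
w2 = Bw1 = (164, 83, 50)
Requested component of w2: 164

164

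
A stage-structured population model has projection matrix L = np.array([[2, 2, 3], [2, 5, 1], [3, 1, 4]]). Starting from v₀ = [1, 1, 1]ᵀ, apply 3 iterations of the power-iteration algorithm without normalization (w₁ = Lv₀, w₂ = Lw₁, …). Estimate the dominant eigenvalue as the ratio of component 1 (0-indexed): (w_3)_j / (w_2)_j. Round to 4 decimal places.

7.7258

w1 = Lv₀ = (7, 8, 8)
w2 = Lw1 = (54, 62, 61)
w3 = Lw2 = (415, 479, 468)
Ratio at component: 479 / 62 = 7.7258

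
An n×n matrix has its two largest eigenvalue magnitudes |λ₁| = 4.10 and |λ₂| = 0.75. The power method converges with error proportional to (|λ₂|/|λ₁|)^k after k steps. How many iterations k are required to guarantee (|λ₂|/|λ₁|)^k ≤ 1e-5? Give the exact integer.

7

|λ₂/λ₁| = 0.75/4.10 = 0.18293
Need k ≥ ln(1e-5) / ln(0.18293) = -11.5129 / -1.6987 ≈ 6.778
Smallest integer k satisfying the bound: 7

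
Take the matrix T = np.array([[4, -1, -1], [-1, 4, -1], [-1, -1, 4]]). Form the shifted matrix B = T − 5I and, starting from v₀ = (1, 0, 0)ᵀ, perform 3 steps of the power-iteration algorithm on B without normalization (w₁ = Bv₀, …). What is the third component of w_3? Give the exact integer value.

-9

B = T − 5I has rows (-1, -1, -1); (-1, -1, -1); (-1, -1, -1)
w1 = Bv₀ = (-1, -1, -1)
w2 = Bw1 = (3, 3, 3)
w3 = Bw2 = (-9, -9, -9)
Requested component of w3: -9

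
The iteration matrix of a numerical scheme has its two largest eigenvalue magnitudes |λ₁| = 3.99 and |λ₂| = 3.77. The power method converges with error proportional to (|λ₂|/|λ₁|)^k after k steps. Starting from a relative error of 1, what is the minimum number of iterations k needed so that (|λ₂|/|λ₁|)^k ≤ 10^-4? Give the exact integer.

|λ₂/λ₁| = 3.77/3.99 = 0.94486
Need k ≥ ln(10^-4) / ln(0.94486) = -9.2103 / -0.0567 ≈ 162.393
Smallest integer k satisfying the bound: 163

163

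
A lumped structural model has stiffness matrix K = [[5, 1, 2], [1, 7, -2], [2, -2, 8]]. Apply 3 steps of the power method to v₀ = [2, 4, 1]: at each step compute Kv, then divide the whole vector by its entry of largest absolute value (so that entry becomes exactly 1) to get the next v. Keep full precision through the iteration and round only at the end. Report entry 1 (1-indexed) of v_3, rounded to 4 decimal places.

0.5236

Kv0 = (16.00000, 28.00000, 4.00000); divide by 28.00000 → v1 = (0.57143, 1.00000, 0.14286)
Kv1 = (4.14286, 7.28571, 0.28571); divide by 7.28571 → v2 = (0.56863, 1.00000, 0.03922)
Kv2 = (3.92157, 7.49020, -0.54902); divide by 7.49020 → v3 = (0.52356, 1.00000, -0.07330)
Requested entry of v3: 800/1528 = 0.5236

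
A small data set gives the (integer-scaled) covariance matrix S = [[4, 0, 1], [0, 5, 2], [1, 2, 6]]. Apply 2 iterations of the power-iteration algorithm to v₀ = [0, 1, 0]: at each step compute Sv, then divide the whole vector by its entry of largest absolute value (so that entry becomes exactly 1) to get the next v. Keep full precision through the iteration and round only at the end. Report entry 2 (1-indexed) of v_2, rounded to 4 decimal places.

Sv0 = (0.00000, 5.00000, 2.00000); divide by 5.00000 → v1 = (0.00000, 1.00000, 0.40000)
Sv1 = (0.40000, 5.80000, 4.40000); divide by 5.80000 → v2 = (0.06897, 1.00000, 0.75862)
Requested entry of v2: 29/29 = 1.0000

1.0000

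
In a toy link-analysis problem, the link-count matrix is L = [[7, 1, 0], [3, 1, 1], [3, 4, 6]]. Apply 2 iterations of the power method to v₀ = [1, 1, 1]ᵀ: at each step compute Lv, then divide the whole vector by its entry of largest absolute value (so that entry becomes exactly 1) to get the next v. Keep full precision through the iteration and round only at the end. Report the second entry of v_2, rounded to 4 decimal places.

0.3443

Lv0 = (8.00000, 5.00000, 13.00000); divide by 13.00000 → v1 = (0.61538, 0.38462, 1.00000)
Lv1 = (4.69231, 3.23077, 9.38462); divide by 9.38462 → v2 = (0.50000, 0.34426, 1.00000)
Requested entry of v2: 42/122 = 0.3443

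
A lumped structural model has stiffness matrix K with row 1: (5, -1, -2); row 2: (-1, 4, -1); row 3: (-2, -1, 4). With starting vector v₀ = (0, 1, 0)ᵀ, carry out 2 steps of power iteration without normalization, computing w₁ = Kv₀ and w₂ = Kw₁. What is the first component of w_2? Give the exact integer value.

-7

w1 = Kv₀ = (5·0 + (-1)·1 + (-2)·0; (-1)·0 + 4·1 + (-1)·0; (-2)·0 + (-1)·1 + 4·0) = (-1, 4, -1)
w2 = Kw1 = (5·(-1) + (-1)·4 + (-2)·(-1); (-1)·(-1) + 4·4 + (-1)·(-1); (-2)·(-1) + (-1)·4 + 4·(-1)) = (-7, 18, -6)
The requested component of w2 is -7.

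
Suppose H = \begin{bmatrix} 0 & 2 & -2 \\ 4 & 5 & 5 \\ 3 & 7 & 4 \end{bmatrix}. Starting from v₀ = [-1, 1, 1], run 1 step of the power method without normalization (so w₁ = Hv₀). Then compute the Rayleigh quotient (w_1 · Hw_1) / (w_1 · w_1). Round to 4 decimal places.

w1 = Hv₀ = (0, 6, 8)
Hw1 = (-4, 70, 74)
w1·Hw1 = 0·(-4) + 6·70 + 8·74 = 1012; w1·w1 = 0·0 + 6·6 + 8·8 = 100
λ ≈ 1012/100 = 10.1200

λ ≈ 10.1200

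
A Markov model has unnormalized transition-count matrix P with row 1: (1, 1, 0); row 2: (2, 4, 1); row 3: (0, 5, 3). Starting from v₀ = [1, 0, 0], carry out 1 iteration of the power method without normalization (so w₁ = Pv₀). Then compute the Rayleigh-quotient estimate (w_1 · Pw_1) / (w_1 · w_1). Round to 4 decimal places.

w1 = Pv₀ = (1·1 + 1·0 + 0·0; 2·1 + 4·0 + 1·0; 0·1 + 5·0 + 3·0) = (1, 2, 0)
Pw1 = (3, 10, 10)
w1·Pw1 = 1·3 + 2·10 + 0·10 = 23; w1·w1 = 1·1 + 2·2 + 0·0 = 5
λ ≈ 23/5 = 4.6000

4.6000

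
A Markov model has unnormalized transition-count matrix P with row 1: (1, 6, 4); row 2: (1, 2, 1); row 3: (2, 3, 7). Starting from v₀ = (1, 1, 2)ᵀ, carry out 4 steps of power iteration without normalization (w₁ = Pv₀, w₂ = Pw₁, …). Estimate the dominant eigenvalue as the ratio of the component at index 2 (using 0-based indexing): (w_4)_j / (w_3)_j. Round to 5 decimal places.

9.07099

w1 = Pv₀ = (1·1 + 6·1 + 4·2; 1·1 + 2·1 + 1·2; 2·1 + 3·1 + 7·2) = (15, 5, 19)
w2 = Pw1 = (1·15 + 6·5 + 4·19; 1·15 + 2·5 + 1·19; 2·15 + 3·5 + 7·19) = (121, 44, 178)
w3 = Pw2 = (1097, 387, 1620)
w4 = Pw3 = (9899, 3491, 14695)
Ratio at component: 14695 / 1620 = 9.07099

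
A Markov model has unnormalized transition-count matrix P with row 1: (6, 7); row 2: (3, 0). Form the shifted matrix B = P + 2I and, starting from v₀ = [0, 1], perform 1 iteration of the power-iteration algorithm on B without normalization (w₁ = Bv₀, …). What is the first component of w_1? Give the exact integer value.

7

B = P + 2I has rows (8, 7); (3, 2)
w1 = Bv₀ = (7, 2)
Requested component of w1: 7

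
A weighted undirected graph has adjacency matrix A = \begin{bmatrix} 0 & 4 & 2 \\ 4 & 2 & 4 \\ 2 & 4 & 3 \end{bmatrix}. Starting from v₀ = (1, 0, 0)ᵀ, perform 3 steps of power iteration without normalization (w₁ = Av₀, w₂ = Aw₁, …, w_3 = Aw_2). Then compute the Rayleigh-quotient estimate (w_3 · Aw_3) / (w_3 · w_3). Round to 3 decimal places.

8.502

w1 = Av₀ = (0·1 + 4·0 + 2·0; 4·1 + 2·0 + 4·0; 2·1 + 4·0 + 3·0) = (0, 4, 2)
w2 = Aw1 = (0·0 + 4·4 + 2·2; 4·0 + 2·4 + 4·2; 2·0 + 4·4 + 3·2) = (20, 16, 22)
w3 = Aw2 = (108, 200, 170)
Aw3 = (1140, 1512, 1526)
w3·Aw3 = 108·1140 + 200·1512 + 170·1526 = 684940; w3·w3 = 108·108 + 200·200 + 170·170 = 80564
λ ≈ 684940/80564 = 8.502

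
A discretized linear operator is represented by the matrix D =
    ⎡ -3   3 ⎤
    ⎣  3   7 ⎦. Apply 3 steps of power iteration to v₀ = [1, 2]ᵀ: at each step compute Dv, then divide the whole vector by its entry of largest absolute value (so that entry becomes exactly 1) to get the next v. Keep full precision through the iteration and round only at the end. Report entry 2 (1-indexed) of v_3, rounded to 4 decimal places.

Dv0 = (3.00000, 17.00000); divide by 17.00000 → v1 = (0.17647, 1.00000)
Dv1 = (2.47059, 7.52941); divide by 7.52941 → v2 = (0.32813, 1.00000)
Dv2 = (2.01563, 7.98438); divide by 7.98438 → v3 = (0.25245, 1.00000)
Requested entry of v3: 1022/1022 = 1.0000

1.0000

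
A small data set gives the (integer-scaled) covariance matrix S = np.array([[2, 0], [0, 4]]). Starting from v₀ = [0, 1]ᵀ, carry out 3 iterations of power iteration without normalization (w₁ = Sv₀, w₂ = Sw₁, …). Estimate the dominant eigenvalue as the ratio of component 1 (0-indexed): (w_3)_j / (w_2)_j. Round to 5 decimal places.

4.00000

w1 = Sv₀ = (2·0 + 0·1; 0·0 + 4·1) = (0, 4)
w2 = Sw1 = (2·0 + 0·4; 0·0 + 4·4) = (0, 16)
w3 = Sw2 = (0, 64)
Ratio at component: 64 / 16 = 4.00000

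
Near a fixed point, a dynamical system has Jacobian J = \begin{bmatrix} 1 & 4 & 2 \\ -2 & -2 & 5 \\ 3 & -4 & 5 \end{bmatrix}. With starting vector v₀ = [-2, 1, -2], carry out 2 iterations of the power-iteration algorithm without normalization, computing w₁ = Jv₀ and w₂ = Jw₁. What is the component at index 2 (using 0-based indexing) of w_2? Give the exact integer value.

w1 = Jv₀ = (-2, -8, -20)
w2 = Jw1 = (-74, -80, -74)
The requested component of w2 is -74.

-74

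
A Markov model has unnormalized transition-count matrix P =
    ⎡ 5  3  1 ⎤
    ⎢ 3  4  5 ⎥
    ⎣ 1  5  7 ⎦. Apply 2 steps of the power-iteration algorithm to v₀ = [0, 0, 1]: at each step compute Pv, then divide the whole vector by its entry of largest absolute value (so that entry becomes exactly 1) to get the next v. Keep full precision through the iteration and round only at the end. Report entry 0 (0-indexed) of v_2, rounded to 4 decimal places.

0.3600

Pv0 = (1.00000, 5.00000, 7.00000); divide by 7.00000 → v1 = (0.14286, 0.71429, 1.00000)
Pv1 = (3.85714, 8.28571, 10.71429); divide by 10.71429 → v2 = (0.36000, 0.77333, 1.00000)
Requested entry of v2: 27/75 = 0.3600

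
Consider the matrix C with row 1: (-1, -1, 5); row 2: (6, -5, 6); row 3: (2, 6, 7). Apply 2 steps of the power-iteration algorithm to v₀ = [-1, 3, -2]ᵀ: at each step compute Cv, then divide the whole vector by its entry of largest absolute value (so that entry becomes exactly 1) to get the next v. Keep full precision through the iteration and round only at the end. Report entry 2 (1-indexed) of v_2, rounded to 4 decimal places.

-0.5048

Cv0 = (-12.00000, -33.00000, 2.00000); divide by -33.00000 → v1 = (0.36364, 1.00000, -0.06061)
Cv1 = (-1.66667, -3.18182, 6.30303); divide by 6.30303 → v2 = (-0.26442, -0.50481, 1.00000)
Requested entry of v2: 105/-208 = -0.5048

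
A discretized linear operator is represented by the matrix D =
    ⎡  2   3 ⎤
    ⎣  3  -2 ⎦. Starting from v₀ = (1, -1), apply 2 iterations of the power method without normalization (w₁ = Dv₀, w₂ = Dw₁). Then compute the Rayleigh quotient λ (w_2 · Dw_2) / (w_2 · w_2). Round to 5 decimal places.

λ ≈ -3.00000

w1 = Dv₀ = (2·1 + 3·(-1); 3·1 + (-2)·(-1)) = (-1, 5)
w2 = Dw1 = (2·(-1) + 3·5; 3·(-1) + (-2)·5) = (13, -13)
Dw2 = (-13, 65)
w2·Dw2 = 13·(-13) + (-13)·65 = -1014; w2·w2 = 13·13 + (-13)·(-13) = 338
λ ≈ -1014/338 = -3.00000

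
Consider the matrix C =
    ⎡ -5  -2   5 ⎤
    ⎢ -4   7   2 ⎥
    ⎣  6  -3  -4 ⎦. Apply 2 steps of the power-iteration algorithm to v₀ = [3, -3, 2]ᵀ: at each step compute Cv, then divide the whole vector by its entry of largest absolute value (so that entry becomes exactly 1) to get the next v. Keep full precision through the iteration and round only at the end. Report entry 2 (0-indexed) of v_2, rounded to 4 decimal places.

-0.1006

Cv0 = (1.00000, -29.00000, 19.00000); divide by -29.00000 → v1 = (-0.03448, 1.00000, -0.65517)
Cv1 = (-5.10345, 5.82759, -0.58621); divide by 5.82759 → v2 = (-0.87574, 1.00000, -0.10059)
Requested entry of v2: 17/-169 = -0.1006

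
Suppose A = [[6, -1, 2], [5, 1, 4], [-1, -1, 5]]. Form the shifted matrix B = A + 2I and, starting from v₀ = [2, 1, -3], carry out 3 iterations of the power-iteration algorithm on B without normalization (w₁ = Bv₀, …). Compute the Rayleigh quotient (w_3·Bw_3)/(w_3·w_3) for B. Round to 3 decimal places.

μ ≈ 7.512

B = A + 2I has rows (8, -1, 2); (5, 3, 4); (-1, -1, 7)
w1 = Bv₀ = (9, 1, -24)
w2 = Bw1 = (23, -48, -178)
w3 = Bw2 = (-124, -741, -1221)
Bw3 = (-2693, -7727, -7682)
w3·Bw3 = 15439361; w3·w3 = 2055298; μ ≈ 15439361/2055298 = 7.512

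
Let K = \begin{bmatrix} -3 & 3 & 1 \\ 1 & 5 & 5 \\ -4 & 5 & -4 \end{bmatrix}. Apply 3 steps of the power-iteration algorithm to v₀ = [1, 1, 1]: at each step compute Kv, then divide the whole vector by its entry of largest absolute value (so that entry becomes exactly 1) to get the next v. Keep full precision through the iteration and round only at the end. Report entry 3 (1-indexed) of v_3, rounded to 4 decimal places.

-0.2834

Kv0 = (1.00000, 11.00000, -3.00000); divide by 11.00000 → v1 = (0.09091, 1.00000, -0.27273)
Kv1 = (2.45455, 3.72727, 5.72727); divide by 5.72727 → v2 = (0.42857, 0.65079, 1.00000)
Kv2 = (1.66667, 8.68254, -2.46032); divide by 8.68254 → v3 = (0.19196, 1.00000, -0.28336)
Requested entry of v3: -155/547 = -0.2834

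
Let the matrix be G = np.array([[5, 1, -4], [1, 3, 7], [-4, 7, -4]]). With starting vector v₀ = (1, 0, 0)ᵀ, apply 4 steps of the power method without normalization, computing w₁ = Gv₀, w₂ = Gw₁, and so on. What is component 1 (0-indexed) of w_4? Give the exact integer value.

-2053

w1 = Gv₀ = (5·1 + 1·0 + (-4)·0; 1·1 + 3·0 + 7·0; (-4)·1 + 7·0 + (-4)·0) = (5, 1, -4)
w2 = Gw1 = (5·5 + 1·1 + (-4)·(-4); 1·5 + 3·1 + 7·(-4); (-4)·5 + 7·1 + (-4)·(-4)) = (42, -20, 3)
w3 = Gw2 = (178, 3, -320)
w4 = Gw3 = (2173, -2053, 589)
The requested component of w4 is -2053.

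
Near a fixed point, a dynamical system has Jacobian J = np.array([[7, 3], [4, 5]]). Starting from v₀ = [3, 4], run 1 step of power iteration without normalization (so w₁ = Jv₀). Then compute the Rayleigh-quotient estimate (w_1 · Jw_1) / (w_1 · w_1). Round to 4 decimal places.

λ ≈ 9.5291

w1 = Jv₀ = (7·3 + 3·4; 4·3 + 5·4) = (33, 32)
Jw1 = (327, 292)
w1·Jw1 = 33·327 + 32·292 = 20135; w1·w1 = 33·33 + 32·32 = 2113
λ ≈ 20135/2113 = 9.5291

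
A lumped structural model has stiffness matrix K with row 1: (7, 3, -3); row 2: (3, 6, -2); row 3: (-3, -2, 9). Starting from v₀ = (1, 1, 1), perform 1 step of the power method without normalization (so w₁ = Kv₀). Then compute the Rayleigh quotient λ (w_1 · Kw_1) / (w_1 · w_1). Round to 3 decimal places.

λ ≈ 6.974

w1 = Kv₀ = (7, 7, 4)
Kw1 = (58, 55, 1)
w1·Kw1 = 7·58 + 7·55 + 4·1 = 795; w1·w1 = 7·7 + 7·7 + 4·4 = 114
λ ≈ 795/114 = 6.974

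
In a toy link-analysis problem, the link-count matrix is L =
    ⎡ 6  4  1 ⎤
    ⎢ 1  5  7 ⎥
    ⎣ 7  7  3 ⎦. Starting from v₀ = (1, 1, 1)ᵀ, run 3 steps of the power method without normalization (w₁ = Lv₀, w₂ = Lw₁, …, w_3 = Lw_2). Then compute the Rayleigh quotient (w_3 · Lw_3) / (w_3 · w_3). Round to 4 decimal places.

λ ≈ 13.5145

w1 = Lv₀ = (11, 13, 17)
w2 = Lw1 = (135, 195, 219)
w3 = Lw2 = (1809, 2643, 2967)
Lw3 = (24393, 35793, 40065)
w3·Lw3 = 1809·24393 + 2643·35793 + 2967·40065 = 257600691; w3·w3 = 1809·1809 + 2643·2643 + 2967·2967 = 19061019
λ ≈ 257600691/19061019 = 13.5145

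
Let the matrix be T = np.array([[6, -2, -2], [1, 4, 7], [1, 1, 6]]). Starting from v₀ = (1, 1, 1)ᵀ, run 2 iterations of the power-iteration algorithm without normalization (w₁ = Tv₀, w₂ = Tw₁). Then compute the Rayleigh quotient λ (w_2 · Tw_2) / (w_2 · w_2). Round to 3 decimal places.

8.194

w1 = Tv₀ = (6·1 + (-2)·1 + (-2)·1; 1·1 + 4·1 + 7·1; 1·1 + 1·1 + 6·1) = (2, 12, 8)
w2 = Tw1 = (6·2 + (-2)·12 + (-2)·8; 1·2 + 4·12 + 7·8; 1·2 + 1·12 + 6·8) = (-28, 106, 62)
Tw2 = (-504, 830, 450)
w2·Tw2 = (-28)·(-504) + 106·830 + 62·450 = 129992; w2·w2 = (-28)·(-28) + 106·106 + 62·62 = 15864
λ ≈ 129992/15864 = 8.194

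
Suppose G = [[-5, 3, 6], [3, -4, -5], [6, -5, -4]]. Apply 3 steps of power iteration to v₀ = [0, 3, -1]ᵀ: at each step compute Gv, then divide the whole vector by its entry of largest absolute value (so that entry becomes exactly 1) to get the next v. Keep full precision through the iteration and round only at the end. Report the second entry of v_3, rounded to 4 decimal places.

0.7938

Gv0 = (3.00000, -7.00000, -11.00000); divide by -11.00000 → v1 = (-0.27273, 0.63636, 1.00000)
Gv1 = (9.27273, -8.36364, -8.81818); divide by 9.27273 → v2 = (1.00000, -0.90196, -0.95098)
Gv2 = (-13.41176, 11.36275, 14.31373); divide by 14.31373 → v3 = (-0.93699, 0.79384, 1.00000)
Requested entry of v3: -1159/-1460 = 0.7938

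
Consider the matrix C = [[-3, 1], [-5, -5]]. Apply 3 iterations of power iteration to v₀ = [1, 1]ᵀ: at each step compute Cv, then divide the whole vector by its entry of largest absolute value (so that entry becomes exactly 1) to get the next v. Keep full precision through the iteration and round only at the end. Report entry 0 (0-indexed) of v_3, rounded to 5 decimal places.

Cv0 = (-2.000000, -10.000000); divide by -10.000000 → v1 = (0.200000, 1.000000)
Cv1 = (0.400000, -6.000000); divide by -6.000000 → v2 = (-0.066667, 1.000000)
Cv2 = (1.200000, -4.666667); divide by -4.666667 → v3 = (-0.257143, 1.000000)
Requested entry of v3: 72/-280 = -0.25714

-0.25714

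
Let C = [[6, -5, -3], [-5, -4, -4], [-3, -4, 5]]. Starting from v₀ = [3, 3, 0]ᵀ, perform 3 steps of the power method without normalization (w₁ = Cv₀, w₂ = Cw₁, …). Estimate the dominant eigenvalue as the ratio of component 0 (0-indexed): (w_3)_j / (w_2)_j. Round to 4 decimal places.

1.9861

w1 = Cv₀ = (6·3 + (-5)·3 + (-3)·0; (-5)·3 + (-4)·3 + (-4)·0; (-3)·3 + (-4)·3 + 5·0) = (3, -27, -21)
w2 = Cw1 = (6·3 + (-5)·(-27) + (-3)·(-21); (-5)·3 + (-4)·(-27) + (-4)·(-21); (-3)·3 + (-4)·(-27) + 5·(-21)) = (216, 177, -6)
w3 = Cw2 = (429, -1764, -1386)
Ratio at component: 429 / 216 = 1.9861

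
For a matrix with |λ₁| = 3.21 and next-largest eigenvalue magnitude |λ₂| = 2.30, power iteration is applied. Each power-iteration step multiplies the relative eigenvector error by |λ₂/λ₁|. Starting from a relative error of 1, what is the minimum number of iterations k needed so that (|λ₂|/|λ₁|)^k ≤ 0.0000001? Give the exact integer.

|λ₂/λ₁| = 2.30/3.21 = 0.71651
Need k ≥ ln(0.0000001) / ln(0.71651) = -16.1181 / -0.3334 ≈ 48.350
Smallest integer k satisfying the bound: 49

49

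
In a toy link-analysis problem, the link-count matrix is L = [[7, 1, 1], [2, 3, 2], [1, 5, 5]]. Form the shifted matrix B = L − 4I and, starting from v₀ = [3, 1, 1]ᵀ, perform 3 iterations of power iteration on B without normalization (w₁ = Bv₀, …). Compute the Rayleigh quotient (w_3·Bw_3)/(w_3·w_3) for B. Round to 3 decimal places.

B = L − 4I has rows (3, 1, 1); (2, -1, 2); (1, 5, 1)
w1 = Bv₀ = (3·3 + 1·1 + 1·1; 2·3 + (-1)·1 + 2·1; 1·3 + 5·1 + 1·1) = (11, 7, 9)
w2 = Bw1 = (3·11 + 1·7 + 1·9; 2·11 + (-1)·7 + 2·9; 1·11 + 5·7 + 1·9) = (49, 33, 55)
w3 = Bw2 = (235, 175, 269)
Bw3 = (1149, 833, 1379)
w3·Bw3 = 786741; w3·w3 = 158211; μ ≈ 786741/158211 = 4.973

4.973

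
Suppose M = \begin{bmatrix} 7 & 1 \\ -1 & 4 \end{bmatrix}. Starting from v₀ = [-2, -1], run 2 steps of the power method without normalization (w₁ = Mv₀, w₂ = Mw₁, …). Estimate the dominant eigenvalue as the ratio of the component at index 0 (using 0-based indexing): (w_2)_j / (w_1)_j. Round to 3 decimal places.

w1 = Mv₀ = (-15, -2)
w2 = Mw1 = (-107, 7)
Ratio at component: -107 / -15 = 7.133

7.133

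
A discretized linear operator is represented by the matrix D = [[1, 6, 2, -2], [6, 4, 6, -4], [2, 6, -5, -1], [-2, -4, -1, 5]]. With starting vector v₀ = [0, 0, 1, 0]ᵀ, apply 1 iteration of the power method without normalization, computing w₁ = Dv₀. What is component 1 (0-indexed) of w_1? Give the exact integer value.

6

w1 = Dv₀ = (1·0 + 6·0 + 2·1 + (-2)·0; 6·0 + 4·0 + 6·1 + (-4)·0; 2·0 + 6·0 + (-5)·1 + (-1)·0; (-2)·0 + (-4)·0 + (-1)·1 + 5·0) = (2, 6, -5, -1)
The requested component of w1 is 6.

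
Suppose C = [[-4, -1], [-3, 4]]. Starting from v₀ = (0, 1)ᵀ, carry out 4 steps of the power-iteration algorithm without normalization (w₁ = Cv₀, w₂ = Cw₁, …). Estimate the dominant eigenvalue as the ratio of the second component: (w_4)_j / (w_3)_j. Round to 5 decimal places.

λ ≈ 4.75000

w1 = Cv₀ = ((-4)·0 + (-1)·1; (-3)·0 + 4·1) = (-1, 4)
w2 = Cw1 = ((-4)·(-1) + (-1)·4; (-3)·(-1) + 4·4) = (0, 19)
w3 = Cw2 = (-19, 76)
w4 = Cw3 = (0, 361)
Ratio at component: 361 / 76 = 4.75000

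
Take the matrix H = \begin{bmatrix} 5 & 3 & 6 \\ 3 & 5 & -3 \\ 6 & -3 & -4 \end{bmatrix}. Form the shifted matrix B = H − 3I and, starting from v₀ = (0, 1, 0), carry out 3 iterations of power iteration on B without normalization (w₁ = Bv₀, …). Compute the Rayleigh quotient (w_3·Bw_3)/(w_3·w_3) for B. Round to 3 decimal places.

μ ≈ -10.582

B = H − 3I has rows (2, 3, 6); (3, 2, -3); (6, -3, -7)
w1 = Bv₀ = (3, 2, -3)
w2 = Bw1 = (-6, 22, 33)
w3 = Bw2 = (252, -73, -333)
Bw3 = (-1713, 1609, 4062)
w3·Bw3 = -1901779; w3·w3 = 179722; μ ≈ -1901779/179722 = -10.582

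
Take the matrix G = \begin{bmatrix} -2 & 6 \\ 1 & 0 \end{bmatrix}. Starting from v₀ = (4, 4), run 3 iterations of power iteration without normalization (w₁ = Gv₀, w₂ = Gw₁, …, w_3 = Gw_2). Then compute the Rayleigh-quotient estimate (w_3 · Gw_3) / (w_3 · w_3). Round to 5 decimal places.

λ ≈ -2.48731

w1 = Gv₀ = ((-2)·4 + 6·4; 1·4 + 0·4) = (16, 4)
w2 = Gw1 = ((-2)·16 + 6·4; 1·16 + 0·4) = (-8, 16)
w3 = Gw2 = (112, -8)
Gw3 = (-272, 112)
w3·Gw3 = 112·(-272) + (-8)·112 = -31360; w3·w3 = 112·112 + (-8)·(-8) = 12608
λ ≈ -31360/12608 = -2.48731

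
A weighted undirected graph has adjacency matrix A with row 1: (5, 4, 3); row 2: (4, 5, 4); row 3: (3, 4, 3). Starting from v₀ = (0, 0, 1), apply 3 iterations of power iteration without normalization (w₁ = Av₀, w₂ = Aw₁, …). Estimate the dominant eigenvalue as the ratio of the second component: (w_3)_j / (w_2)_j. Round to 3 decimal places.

λ ≈ 11.727

w1 = Av₀ = (3, 4, 3)
w2 = Aw1 = (40, 44, 34)
w3 = Aw2 = (478, 516, 398)
Ratio at component: 516 / 44 = 11.727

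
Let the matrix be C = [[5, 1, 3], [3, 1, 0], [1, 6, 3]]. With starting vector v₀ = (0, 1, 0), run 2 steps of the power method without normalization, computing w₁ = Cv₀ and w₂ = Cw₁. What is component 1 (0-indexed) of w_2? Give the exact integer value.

4

w1 = Cv₀ = (5·0 + 1·1 + 3·0; 3·0 + 1·1 + 0·0; 1·0 + 6·1 + 3·0) = (1, 1, 6)
w2 = Cw1 = (5·1 + 1·1 + 3·6; 3·1 + 1·1 + 0·6; 1·1 + 6·1 + 3·6) = (24, 4, 25)
The requested component of w2 is 4.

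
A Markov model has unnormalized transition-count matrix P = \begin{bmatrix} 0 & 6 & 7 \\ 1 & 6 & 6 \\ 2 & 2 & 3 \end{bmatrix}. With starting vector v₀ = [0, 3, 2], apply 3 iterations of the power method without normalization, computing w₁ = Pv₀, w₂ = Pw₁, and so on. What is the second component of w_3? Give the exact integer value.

w1 = Pv₀ = (0·0 + 6·3 + 7·2; 1·0 + 6·3 + 6·2; 2·0 + 2·3 + 3·2) = (32, 30, 12)
w2 = Pw1 = (0·32 + 6·30 + 7·12; 1·32 + 6·30 + 6·12; 2·32 + 2·30 + 3·12) = (264, 284, 160)
w3 = Pw2 = (2824, 2928, 1576)
The requested component of w3 is 2928.

2928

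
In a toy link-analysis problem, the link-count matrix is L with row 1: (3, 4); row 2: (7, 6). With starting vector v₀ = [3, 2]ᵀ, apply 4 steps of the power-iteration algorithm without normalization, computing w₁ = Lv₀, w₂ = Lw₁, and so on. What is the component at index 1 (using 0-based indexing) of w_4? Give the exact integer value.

w1 = Lv₀ = (3·3 + 4·2; 7·3 + 6·2) = (17, 33)
w2 = Lw1 = (3·17 + 4·33; 7·17 + 6·33) = (183, 317)
w3 = Lw2 = (1817, 3183)
w4 = Lw3 = (18183, 31817)
The requested component of w4 is 31817.

31817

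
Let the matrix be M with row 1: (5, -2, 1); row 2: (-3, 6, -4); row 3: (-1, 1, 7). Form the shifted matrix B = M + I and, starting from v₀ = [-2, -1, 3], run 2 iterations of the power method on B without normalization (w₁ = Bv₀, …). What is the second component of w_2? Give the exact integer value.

-170

B = M + I has rows (6, -2, 1); (-3, 7, -4); (-1, 1, 8)
w1 = Bv₀ = (-7, -13, 25)
w2 = Bw1 = (9, -170, 194)
Requested component of w2: -170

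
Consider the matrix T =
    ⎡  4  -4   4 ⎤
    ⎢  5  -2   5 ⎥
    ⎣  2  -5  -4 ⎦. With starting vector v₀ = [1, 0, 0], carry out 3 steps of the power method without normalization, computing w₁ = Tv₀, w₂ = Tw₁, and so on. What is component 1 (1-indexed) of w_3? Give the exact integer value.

w1 = Tv₀ = (4·1 + (-4)·0 + 4·0; 5·1 + (-2)·0 + 5·0; 2·1 + (-5)·0 + (-4)·0) = (4, 5, 2)
w2 = Tw1 = (4·4 + (-4)·5 + 4·2; 5·4 + (-2)·5 + 5·2; 2·4 + (-5)·5 + (-4)·2) = (4, 20, -25)
w3 = Tw2 = (-164, -145, 8)
The requested component of w3 is -164.

-164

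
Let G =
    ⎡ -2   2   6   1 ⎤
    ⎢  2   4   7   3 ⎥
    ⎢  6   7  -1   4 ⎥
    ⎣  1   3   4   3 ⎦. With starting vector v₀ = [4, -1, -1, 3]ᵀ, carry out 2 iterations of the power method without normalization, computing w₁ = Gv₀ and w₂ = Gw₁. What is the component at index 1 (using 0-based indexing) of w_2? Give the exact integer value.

w1 = Gv₀ = ((-2)·4 + 2·(-1) + 6·(-1) + 1·3; 2·4 + 4·(-1) + 7·(-1) + 3·3; 6·4 + 7·(-1) + (-1)·(-1) + 4·3; 1·4 + 3·(-1) + 4·(-1) + 3·3) = (-13, 6, 30, 6)
w2 = Gw1 = ((-2)·(-13) + 2·6 + 6·30 + 1·6; 2·(-13) + 4·6 + 7·30 + 3·6; 6·(-13) + 7·6 + (-1)·30 + 4·6; 1·(-13) + 3·6 + 4·30 + 3·6) = (224, 226, -42, 143)
The requested component of w2 is 226.

226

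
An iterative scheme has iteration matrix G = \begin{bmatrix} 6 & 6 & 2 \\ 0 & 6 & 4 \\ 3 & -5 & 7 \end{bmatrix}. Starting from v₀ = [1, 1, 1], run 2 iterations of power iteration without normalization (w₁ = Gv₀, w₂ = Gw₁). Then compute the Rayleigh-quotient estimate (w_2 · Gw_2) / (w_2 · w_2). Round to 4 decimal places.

w1 = Gv₀ = (6·1 + 6·1 + 2·1; 0·1 + 6·1 + 4·1; 3·1 + (-5)·1 + 7·1) = (14, 10, 5)
w2 = Gw1 = (6·14 + 6·10 + 2·5; 0·14 + 6·10 + 4·5; 3·14 + (-5)·10 + 7·5) = (154, 80, 27)
Gw2 = (1458, 588, 251)
w2·Gw2 = 154·1458 + 80·588 + 27·251 = 278349; w2·w2 = 154·154 + 80·80 + 27·27 = 30845
λ ≈ 278349/30845 = 9.0241

λ ≈ 9.0241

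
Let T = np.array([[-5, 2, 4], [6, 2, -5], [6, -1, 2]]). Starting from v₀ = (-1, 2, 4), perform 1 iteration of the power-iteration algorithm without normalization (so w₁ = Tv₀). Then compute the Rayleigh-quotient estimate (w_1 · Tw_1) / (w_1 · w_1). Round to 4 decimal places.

-5.9125

w1 = Tv₀ = ((-5)·(-1) + 2·2 + 4·4; 6·(-1) + 2·2 + (-5)·4; 6·(-1) + (-1)·2 + 2·4) = (25, -22, 0)
Tw1 = (-169, 106, 172)
w1·Tw1 = 25·(-169) + (-22)·106 + 0·172 = -6557; w1·w1 = 25·25 + (-22)·(-22) + 0·0 = 1109
λ ≈ -6557/1109 = -5.9125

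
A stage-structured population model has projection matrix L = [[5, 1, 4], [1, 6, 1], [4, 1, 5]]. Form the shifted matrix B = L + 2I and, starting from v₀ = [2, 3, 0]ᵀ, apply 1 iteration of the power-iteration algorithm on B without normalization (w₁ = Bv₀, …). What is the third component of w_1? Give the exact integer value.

11

B = L + 2I has rows (7, 1, 4); (1, 8, 1); (4, 1, 7)
w1 = Bv₀ = (7·2 + 1·3 + 4·0; 1·2 + 8·3 + 1·0; 4·2 + 1·3 + 7·0) = (17, 26, 11)
Requested component of w1: 11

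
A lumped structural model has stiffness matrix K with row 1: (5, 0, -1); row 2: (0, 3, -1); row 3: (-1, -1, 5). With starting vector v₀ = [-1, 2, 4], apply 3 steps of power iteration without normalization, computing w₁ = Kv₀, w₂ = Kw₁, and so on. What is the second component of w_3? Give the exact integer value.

w1 = Kv₀ = (5·(-1) + 0·2 + (-1)·4; 0·(-1) + 3·2 + (-1)·4; (-1)·(-1) + (-1)·2 + 5·4) = (-9, 2, 19)
w2 = Kw1 = (5·(-9) + 0·2 + (-1)·19; 0·(-9) + 3·2 + (-1)·19; (-1)·(-9) + (-1)·2 + 5·19) = (-64, -13, 102)
w3 = Kw2 = (-422, -141, 587)
The requested component of w3 is -141.

-141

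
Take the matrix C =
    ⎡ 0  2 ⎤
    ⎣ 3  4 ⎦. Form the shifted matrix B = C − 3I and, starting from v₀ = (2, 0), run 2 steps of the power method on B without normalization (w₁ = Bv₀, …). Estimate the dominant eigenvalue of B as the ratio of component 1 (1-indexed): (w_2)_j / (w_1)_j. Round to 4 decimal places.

B = C − 3I has rows (-3, 2); (3, 1)
w1 = Bv₀ = (-6, 6)
w2 = Bw1 = (30, -12)
Ratio: 30/-6 = -5.0000

μ ≈ -5.0000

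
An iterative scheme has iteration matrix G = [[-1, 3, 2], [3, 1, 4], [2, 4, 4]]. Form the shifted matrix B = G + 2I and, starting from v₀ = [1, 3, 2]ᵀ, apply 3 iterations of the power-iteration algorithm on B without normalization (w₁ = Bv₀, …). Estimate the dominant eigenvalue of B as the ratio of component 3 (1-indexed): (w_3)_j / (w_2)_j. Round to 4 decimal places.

B = G + 2I has rows (1, 3, 2); (3, 3, 4); (2, 4, 6)
w1 = Bv₀ = (14, 20, 26)
w2 = Bw1 = (126, 206, 264)
w3 = Bw2 = (1272, 2052, 2660)
Ratio: 2660/264 = 10.0758

μ ≈ 10.0758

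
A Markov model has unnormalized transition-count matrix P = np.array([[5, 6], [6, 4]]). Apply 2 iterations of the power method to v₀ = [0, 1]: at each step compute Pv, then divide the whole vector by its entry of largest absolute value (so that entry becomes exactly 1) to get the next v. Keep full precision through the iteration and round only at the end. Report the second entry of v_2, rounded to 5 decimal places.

0.96296

Pv0 = (6.000000, 4.000000); divide by 6.000000 → v1 = (1.000000, 0.666667)
Pv1 = (9.000000, 8.666667); divide by 9.000000 → v2 = (1.000000, 0.962963)
Requested entry of v2: 52/54 = 0.96296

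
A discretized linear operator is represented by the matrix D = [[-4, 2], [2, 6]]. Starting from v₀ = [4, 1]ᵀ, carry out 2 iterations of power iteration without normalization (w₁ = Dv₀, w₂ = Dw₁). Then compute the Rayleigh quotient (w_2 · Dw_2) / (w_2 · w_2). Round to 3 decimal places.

w1 = Dv₀ = ((-4)·4 + 2·1; 2·4 + 6·1) = (-14, 14)
w2 = Dw1 = ((-4)·(-14) + 2·14; 2·(-14) + 6·14) = (84, 56)
Dw2 = (-224, 504)
w2·Dw2 = 84·(-224) + 56·504 = 9408; w2·w2 = 84·84 + 56·56 = 10192
λ ≈ 9408/10192 = 0.923

λ ≈ 0.923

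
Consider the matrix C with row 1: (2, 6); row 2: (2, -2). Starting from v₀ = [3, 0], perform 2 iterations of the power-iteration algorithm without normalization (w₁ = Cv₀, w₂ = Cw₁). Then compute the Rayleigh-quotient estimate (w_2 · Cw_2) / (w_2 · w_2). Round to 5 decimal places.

w1 = Cv₀ = (6, 6)
w2 = Cw1 = (48, 0)
Cw2 = (96, 96)
w2·Cw2 = 48·96 + 0·96 = 4608; w2·w2 = 48·48 + 0·0 = 2304
λ ≈ 4608/2304 = 2.00000

2.00000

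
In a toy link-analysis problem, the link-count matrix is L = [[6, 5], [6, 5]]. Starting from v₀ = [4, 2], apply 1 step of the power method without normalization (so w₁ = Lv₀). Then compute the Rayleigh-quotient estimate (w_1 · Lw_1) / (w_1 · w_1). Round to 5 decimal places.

λ ≈ 11.00000

w1 = Lv₀ = (34, 34)
Lw1 = (374, 374)
w1·Lw1 = 34·374 + 34·374 = 25432; w1·w1 = 34·34 + 34·34 = 2312
λ ≈ 25432/2312 = 11.00000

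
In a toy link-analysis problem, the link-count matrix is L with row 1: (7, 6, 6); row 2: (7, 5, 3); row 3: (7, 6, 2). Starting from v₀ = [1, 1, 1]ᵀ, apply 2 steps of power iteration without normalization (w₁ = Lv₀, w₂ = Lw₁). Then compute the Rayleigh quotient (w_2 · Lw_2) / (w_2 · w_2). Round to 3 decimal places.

16.677

w1 = Lv₀ = (7·1 + 6·1 + 6·1; 7·1 + 5·1 + 3·1; 7·1 + 6·1 + 2·1) = (19, 15, 15)
w2 = Lw1 = (7·19 + 6·15 + 6·15; 7·19 + 5·15 + 3·15; 7·19 + 6·15 + 2·15) = (313, 253, 253)
Lw2 = (5227, 4215, 4215)
w2·Lw2 = 313·5227 + 253·4215 + 253·4215 = 3768841; w2·w2 = 313·313 + 253·253 + 253·253 = 225987
λ ≈ 3768841/225987 = 16.677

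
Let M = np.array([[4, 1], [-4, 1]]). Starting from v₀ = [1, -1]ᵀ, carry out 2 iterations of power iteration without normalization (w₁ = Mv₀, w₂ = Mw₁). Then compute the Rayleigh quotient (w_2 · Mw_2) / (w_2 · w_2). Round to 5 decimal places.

2.49112

w1 = Mv₀ = (3, -5)
w2 = Mw1 = (7, -17)
Mw2 = (11, -45)
w2·Mw2 = 7·11 + (-17)·(-45) = 842; w2·w2 = 7·7 + (-17)·(-17) = 338
λ ≈ 842/338 = 2.49112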